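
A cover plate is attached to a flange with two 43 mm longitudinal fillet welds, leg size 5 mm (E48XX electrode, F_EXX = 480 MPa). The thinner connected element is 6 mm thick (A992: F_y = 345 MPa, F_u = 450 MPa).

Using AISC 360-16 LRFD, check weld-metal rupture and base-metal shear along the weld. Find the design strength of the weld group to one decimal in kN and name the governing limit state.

65.7 kN (weld metal governs)

Weld metal: throat = 0.707×5 = 3.535 mm, L = 2×43 = 86 mm. φR_n = 0.75 × 0.6 × 480 × 3.535 × 86 = 65.7 kN.
Base metal shear (6 mm plate): yield φR_n = 1.0×0.6×345×6×86 = 106.8 kN; rupture φR_n = 0.75×0.6×450×6×86 = 104.5 kN; take 104.5 kN (rupture).
Governing: min(65.7, 104.5) = 65.7 kN → weld metal.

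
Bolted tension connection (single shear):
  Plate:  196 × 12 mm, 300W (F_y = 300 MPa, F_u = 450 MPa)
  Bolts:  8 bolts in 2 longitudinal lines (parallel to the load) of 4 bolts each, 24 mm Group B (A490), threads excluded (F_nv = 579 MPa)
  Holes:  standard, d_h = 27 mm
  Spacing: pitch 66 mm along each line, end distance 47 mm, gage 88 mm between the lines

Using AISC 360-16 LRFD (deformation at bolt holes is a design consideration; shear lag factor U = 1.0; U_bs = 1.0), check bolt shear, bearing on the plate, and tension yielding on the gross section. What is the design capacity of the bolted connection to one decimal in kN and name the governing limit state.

635.0 kN (gross-section yield governs)

Bolt shear: A_b = π(24)²/4 = 452.39 mm². φR_n = 0.75 × 579 × 452.39 × 8 × 1 = 1571.6 kN.
Bearing (12 mm plate, F_u = 450 MPa): end bolts L_c = 47 − 27/2 = 33.5, R_n = min(1.2×33.5×12×450, 2.4×24×12×450) = 217.08 kN/bolt; interior L_c = 66 − 27 = 39, R_n = 252.72 kN/bolt. φR_n = 0.75 × (2×217.08 + 6×252.72) = 1462.9 kN.
Tension yield (gross): A_g = 196×12 = 2352 mm². φR_n = 0.90 × 300 × 2352 = 635.0 kN.
Governing: min(1571.6, 1462.9, 635.0) = 635.0 kN → gross-section yield.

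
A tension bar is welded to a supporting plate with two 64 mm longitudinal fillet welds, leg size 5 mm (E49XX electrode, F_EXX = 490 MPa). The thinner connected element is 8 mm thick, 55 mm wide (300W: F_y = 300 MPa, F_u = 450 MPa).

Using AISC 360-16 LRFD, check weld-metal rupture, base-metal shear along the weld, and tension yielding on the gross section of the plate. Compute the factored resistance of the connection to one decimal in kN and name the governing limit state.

99.8 kN (weld metal governs)

Weld metal: throat = 0.707×5 = 3.535 mm, L = 2×64 = 128 mm. φR_n = 0.75 × 0.6 × 490 × 3.535 × 128 = 99.8 kN.
Base metal shear (8 mm plate): yield φR_n = 1.0×0.6×300×8×128 = 184.3 kN; rupture φR_n = 0.75×0.6×450×8×128 = 207.4 kN; take 184.3 kN (yield).
Tension yield (gross): A_g = 55×8 = 440 mm². φR_n = 0.90 × 300 × 440 = 118.8 kN.
Governing: min(99.8, 184.3, 118.8) = 99.8 kN → weld metal.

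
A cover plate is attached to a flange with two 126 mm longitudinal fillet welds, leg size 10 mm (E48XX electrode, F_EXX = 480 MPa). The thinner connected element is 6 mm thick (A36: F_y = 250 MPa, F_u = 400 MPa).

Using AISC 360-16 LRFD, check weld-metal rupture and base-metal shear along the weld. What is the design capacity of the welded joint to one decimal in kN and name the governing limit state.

226.8 kN (base-metal shear governs)

Weld metal: throat = 0.707×10 = 7.07 mm, L = 2×126 = 252 mm. φR_n = 0.75 × 0.6 × 480 × 7.07 × 252 = 384.8 kN.
Base metal shear (6 mm plate): yield φR_n = 1.0×0.6×250×6×252 = 226.8 kN; rupture φR_n = 0.75×0.6×400×6×252 = 272.2 kN; take 226.8 kN (yield).
Governing: min(384.8, 226.8) = 226.8 kN → base-metal shear.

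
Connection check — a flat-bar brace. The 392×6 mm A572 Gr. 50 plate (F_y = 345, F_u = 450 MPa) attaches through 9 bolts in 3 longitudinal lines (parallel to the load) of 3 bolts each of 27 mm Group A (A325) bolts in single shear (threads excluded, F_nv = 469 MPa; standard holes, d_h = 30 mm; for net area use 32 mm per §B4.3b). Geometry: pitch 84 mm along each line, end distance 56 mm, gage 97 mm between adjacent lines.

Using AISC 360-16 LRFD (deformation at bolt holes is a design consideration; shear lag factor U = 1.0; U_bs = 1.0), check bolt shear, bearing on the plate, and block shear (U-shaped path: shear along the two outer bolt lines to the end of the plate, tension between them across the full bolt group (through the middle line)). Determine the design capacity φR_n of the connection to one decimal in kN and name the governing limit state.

Bolt shear: A_b = π(27)²/4 = 572.56 mm². φR_n = 0.75 × 469 × 572.56 × 9 × 1 = 1812.6 kN.
Bearing (6 mm plate, F_u = 450 MPa): end bolts L_c = 56 − 30/2 = 41, R_n = min(1.2×41×6×450, 2.4×27×6×450) = 132.84 kN/bolt; interior L_c = 84 − 30 = 54, R_n = 174.96 kN/bolt. φR_n = 0.75 × (3×132.84 + 6×174.96) = 1086.2 kN.
Block shear: shear path 2×[56+2×84] = 2×224 mm, A_gv = 2688, A_nv = 2×(224 − 2.5×32)×6 = 1728 mm²; tension across gage: (194 − 2×32)×6 = 780 mm². R_n = min(0.6×450×1728, 0.6×345×2688) + 1.0×450×780 = min(466.56, 556.42) + 351 = 817.56 kN. φR_n = 0.75 × 817.56 = 613.2 kN.
Governing: min(1812.6, 1086.2, 613.2) = 613.2 kN → block shear.

613.2 kN (block shear governs)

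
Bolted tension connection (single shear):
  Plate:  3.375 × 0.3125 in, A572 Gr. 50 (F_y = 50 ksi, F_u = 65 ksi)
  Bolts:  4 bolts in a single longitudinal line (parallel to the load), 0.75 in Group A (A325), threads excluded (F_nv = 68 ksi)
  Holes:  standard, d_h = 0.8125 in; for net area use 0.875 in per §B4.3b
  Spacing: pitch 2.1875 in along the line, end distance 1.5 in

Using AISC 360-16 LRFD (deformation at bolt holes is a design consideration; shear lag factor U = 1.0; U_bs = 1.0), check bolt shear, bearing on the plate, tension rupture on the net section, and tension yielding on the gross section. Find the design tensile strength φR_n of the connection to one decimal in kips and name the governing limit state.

Bolt shear: A_b = π(0.75)²/4 = 0.44179 in². φR_n = 0.75 × 68 × 0.44179 × 4 × 1 = 90.1 kips.
Bearing (0.3125 in plate, F_u = 65 ksi): end bolts L_c = 1.5 − 0.8125/2 = 1.09375, R_n = min(1.2×1.09375×0.3125×65, 2.4×0.75×0.3125×65) = 26.66 kips/bolt; interior L_c = 2.1875 − 0.8125 = 1.375, R_n = 33.516 kips/bolt. φR_n = 0.75 × (1×26.66 + 3×33.516) = 95.4 kips.
Tension rupture (net): A_n = (3.375 − 1×0.875)×0.3125 = 0.78125 in² (U = 1.0, A_e = A_n). φR_n = 0.75 × 65 × 0.78125 = 38.1 kips.
Tension yield (gross): A_g = 3.375×0.3125 = 1.0547 in². φR_n = 0.90 × 50 × 1.0547 = 47.5 kips.
Governing: min(90.1, 95.4, 38.1, 47.5) = 38.1 kips → net-section rupture.

38.1 kips (net-section rupture governs)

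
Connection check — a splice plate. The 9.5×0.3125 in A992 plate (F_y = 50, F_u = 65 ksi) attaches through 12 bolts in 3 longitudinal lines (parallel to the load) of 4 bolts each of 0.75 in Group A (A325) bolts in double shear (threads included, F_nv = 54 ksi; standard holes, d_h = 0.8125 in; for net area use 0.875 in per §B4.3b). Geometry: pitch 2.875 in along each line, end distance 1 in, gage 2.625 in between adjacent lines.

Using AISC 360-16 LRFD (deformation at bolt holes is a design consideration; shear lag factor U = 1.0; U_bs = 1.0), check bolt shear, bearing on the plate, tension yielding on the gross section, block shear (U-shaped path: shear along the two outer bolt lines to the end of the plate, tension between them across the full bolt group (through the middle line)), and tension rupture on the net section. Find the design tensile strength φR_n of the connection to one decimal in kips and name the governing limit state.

Bolt shear: A_b = π(0.75)²/4 = 0.44179 in². φR_n = 0.75 × 54 × 0.44179 × 12 × 2 = 429.4 kips.
Bearing (0.3125 in plate, F_u = 65 ksi): end bolts L_c = 1 − 0.8125/2 = 0.59375, R_n = min(1.2×0.59375×0.3125×65, 2.4×0.75×0.3125×65) = 14.473 kips/bolt; interior L_c = 2.875 − 0.8125 = 2.0625, R_n = 36.563 kips/bolt. φR_n = 0.75 × (3×14.473 + 9×36.563) = 279.4 kips.
Tension yield (gross): A_g = 9.5×0.3125 = 2.9688 in². φR_n = 0.90 × 50 × 2.9688 = 133.6 kips.
Block shear: shear path 2×[1+3×2.875] = 2×9.625 in, A_gv = 6.0156, A_nv = 2×(9.625 − 3.5×0.875)×0.3125 = 4.1016 in²; tension across gage: (5.25 − 2×0.875)×0.3125 = 1.0938 in². R_n = min(0.6×65×4.1016, 0.6×50×6.0156) + 1.0×65×1.0938 = min(159.96, 180.47) + 71.097 = 231.06 kips. φR_n = 0.75 × 231.06 = 173.3 kips.
Tension rupture (net): A_n = (9.5 − 3×0.875)×0.3125 = 2.1484 in² (U = 1.0, A_e = A_n). φR_n = 0.75 × 65 × 2.1484 = 104.7 kips.
Governing: min(429.4, 279.4, 133.6, 173.3, 104.7) = 104.7 kips → net-section rupture.

104.7 kips (net-section rupture governs)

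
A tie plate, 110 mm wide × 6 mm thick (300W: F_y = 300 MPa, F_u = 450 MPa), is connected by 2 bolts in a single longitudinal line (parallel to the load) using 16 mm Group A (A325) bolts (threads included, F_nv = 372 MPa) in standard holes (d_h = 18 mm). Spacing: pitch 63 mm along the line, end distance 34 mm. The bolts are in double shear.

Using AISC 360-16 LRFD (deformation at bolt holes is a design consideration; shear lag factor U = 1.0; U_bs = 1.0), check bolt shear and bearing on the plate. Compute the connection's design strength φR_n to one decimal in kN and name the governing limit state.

138.5 kN (bearing governs)

Bolt shear: A_b = π(16)²/4 = 201.06 mm². φR_n = 0.75 × 372 × 201.06 × 2 × 2 = 224.4 kN.
Bearing (6 mm plate, F_u = 450 MPa): end bolts L_c = 34 − 18/2 = 25, R_n = min(1.2×25×6×450, 2.4×16×6×450) = 81 kN/bolt; interior L_c = 63 − 18 = 45, R_n = 103.68 kN/bolt. φR_n = 0.75 × (1×81 + 1×103.68) = 138.5 kN.
Governing: min(224.4, 138.5) = 138.5 kN → bearing.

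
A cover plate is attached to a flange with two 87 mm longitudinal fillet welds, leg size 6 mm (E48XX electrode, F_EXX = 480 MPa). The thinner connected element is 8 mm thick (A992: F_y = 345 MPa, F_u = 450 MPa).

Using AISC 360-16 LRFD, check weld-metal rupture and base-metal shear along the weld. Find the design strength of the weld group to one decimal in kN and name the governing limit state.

Weld metal: throat = 0.707×6 = 4.242 mm, L = 2×87 = 174 mm. φR_n = 0.75 × 0.6 × 480 × 4.242 × 174 = 159.4 kN.
Base metal shear (8 mm plate): yield φR_n = 1.0×0.6×345×8×174 = 288.1 kN; rupture φR_n = 0.75×0.6×450×8×174 = 281.9 kN; take 281.9 kN (rupture).
Governing: min(159.4, 281.9) = 159.4 kN → weld metal.

159.4 kN (weld metal governs)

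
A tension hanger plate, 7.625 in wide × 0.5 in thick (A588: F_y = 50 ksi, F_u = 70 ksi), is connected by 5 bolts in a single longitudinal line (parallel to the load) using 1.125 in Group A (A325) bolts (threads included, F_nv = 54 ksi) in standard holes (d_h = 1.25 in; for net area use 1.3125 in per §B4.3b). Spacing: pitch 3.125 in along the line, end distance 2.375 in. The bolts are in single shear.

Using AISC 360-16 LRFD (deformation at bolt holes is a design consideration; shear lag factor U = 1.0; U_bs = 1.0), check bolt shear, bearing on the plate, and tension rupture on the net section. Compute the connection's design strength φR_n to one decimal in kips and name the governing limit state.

165.7 kips (net-section rupture governs)

Bolt shear: A_b = π(1.125)²/4 = 0.99402 in². φR_n = 0.75 × 54 × 0.99402 × 5 × 1 = 201.3 kips.
Bearing (0.5 in plate, F_u = 70 ksi): end bolts L_c = 2.375 − 1.25/2 = 1.75, R_n = min(1.2×1.75×0.5×70, 2.4×1.125×0.5×70) = 73.5 kips/bolt; interior L_c = 3.125 − 1.25 = 1.875, R_n = 78.75 kips/bolt. φR_n = 0.75 × (1×73.5 + 4×78.75) = 291.4 kips.
Tension rupture (net): A_n = (7.625 − 1×1.3125)×0.5 = 3.1563 in² (U = 1.0, A_e = A_n). φR_n = 0.75 × 70 × 3.1563 = 165.7 kips.
Governing: min(201.3, 291.4, 165.7) = 165.7 kips → net-section rupture.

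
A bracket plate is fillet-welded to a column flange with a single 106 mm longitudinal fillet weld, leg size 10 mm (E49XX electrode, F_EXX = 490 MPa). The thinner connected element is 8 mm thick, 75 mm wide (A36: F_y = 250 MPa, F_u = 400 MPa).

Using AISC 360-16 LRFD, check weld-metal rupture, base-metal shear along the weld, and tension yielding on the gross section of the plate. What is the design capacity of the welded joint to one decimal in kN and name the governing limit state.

Weld metal: throat = 0.707×10 = 7.07 mm, L = 106 mm. φR_n = 0.75 × 0.6 × 490 × 7.07 × 106 = 165.2 kN.
Base metal shear (8 mm plate): yield φR_n = 1.0×0.6×250×8×106 = 127.2 kN; rupture φR_n = 0.75×0.6×400×8×106 = 152.6 kN; take 127.2 kN (yield).
Tension yield (gross): A_g = 75×8 = 600 mm². φR_n = 0.90 × 250 × 600 = 135.0 kN.
Governing: min(165.2, 127.2, 135.0) = 127.2 kN → base-metal shear.

127.2 kN (base-metal shear governs)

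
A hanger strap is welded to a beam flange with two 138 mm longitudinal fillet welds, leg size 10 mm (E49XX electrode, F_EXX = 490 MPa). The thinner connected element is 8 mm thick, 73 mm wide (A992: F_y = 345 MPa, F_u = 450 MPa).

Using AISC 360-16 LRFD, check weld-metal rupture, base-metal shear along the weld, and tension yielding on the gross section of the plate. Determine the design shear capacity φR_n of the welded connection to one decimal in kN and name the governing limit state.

181.3 kN (gross-section yield governs)

Weld metal: throat = 0.707×10 = 7.07 mm, L = 2×138 = 276 mm. φR_n = 0.75 × 0.6 × 490 × 7.07 × 276 = 430.3 kN.
Base metal shear (8 mm plate): yield φR_n = 1.0×0.6×345×8×276 = 457.1 kN; rupture φR_n = 0.75×0.6×450×8×276 = 447.1 kN; take 447.1 kN (rupture).
Tension yield (gross): A_g = 73×8 = 584 mm². φR_n = 0.90 × 345 × 584 = 181.3 kN.
Governing: min(430.3, 447.1, 181.3) = 181.3 kN → gross-section yield.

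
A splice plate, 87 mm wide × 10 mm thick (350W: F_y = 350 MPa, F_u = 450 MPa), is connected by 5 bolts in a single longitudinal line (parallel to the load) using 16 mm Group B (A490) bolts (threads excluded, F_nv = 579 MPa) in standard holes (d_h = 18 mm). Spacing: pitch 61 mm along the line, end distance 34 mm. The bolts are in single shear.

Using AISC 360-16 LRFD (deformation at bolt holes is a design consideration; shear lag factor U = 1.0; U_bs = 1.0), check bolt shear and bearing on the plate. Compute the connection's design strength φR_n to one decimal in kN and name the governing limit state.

Bolt shear: A_b = π(16)²/4 = 201.06 mm². φR_n = 0.75 × 579 × 201.06 × 5 × 1 = 436.6 kN.
Bearing (10 mm plate, F_u = 450 MPa): end bolts L_c = 34 − 18/2 = 25, R_n = min(1.2×25×10×450, 2.4×16×10×450) = 135 kN/bolt; interior L_c = 61 − 18 = 43, R_n = 172.8 kN/bolt. φR_n = 0.75 × (1×135 + 4×172.8) = 619.7 kN.
Governing: min(436.6, 619.7) = 436.6 kN → bolt shear.

436.6 kN (bolt shear governs)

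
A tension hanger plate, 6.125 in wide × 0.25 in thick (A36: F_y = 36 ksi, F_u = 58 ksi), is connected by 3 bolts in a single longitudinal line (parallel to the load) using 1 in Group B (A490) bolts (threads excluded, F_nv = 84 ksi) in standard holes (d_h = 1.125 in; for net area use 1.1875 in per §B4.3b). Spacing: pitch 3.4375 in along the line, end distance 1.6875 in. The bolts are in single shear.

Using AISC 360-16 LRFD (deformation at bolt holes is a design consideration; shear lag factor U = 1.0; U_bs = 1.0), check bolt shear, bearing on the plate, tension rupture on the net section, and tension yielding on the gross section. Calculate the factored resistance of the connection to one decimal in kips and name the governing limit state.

Bolt shear: A_b = π(1)²/4 = 0.7854 in². φR_n = 0.75 × 84 × 0.7854 × 3 × 1 = 148.4 kips.
Bearing (0.25 in plate, F_u = 58 ksi): end bolts L_c = 1.6875 − 1.125/2 = 1.125, R_n = min(1.2×1.125×0.25×58, 2.4×1×0.25×58) = 19.575 kips/bolt; interior L_c = 3.4375 − 1.125 = 2.3125, R_n = 34.8 kips/bolt. φR_n = 0.75 × (1×19.575 + 2×34.8) = 66.9 kips.
Tension rupture (net): A_n = (6.125 − 1×1.1875)×0.25 = 1.2344 in² (U = 1.0, A_e = A_n). φR_n = 0.75 × 58 × 1.2344 = 53.7 kips.
Tension yield (gross): A_g = 6.125×0.25 = 1.5313 in². φR_n = 0.90 × 36 × 1.5313 = 49.6 kips.
Governing: min(148.4, 66.9, 53.7, 49.6) = 49.6 kips → gross-section yield.

49.6 kips (gross-section yield governs)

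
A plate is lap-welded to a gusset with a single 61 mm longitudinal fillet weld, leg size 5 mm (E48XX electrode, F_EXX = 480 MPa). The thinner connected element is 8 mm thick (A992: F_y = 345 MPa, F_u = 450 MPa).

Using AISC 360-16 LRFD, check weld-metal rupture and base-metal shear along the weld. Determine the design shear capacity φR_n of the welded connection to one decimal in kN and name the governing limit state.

46.6 kN (weld metal governs)

Weld metal: throat = 0.707×5 = 3.535 mm, L = 61 mm. φR_n = 0.75 × 0.6 × 480 × 3.535 × 61 = 46.6 kN.
Base metal shear (8 mm plate): yield φR_n = 1.0×0.6×345×8×61 = 101.0 kN; rupture φR_n = 0.75×0.6×450×8×61 = 98.8 kN; take 98.8 kN (rupture).
Governing: min(46.6, 98.8) = 46.6 kN → weld metal.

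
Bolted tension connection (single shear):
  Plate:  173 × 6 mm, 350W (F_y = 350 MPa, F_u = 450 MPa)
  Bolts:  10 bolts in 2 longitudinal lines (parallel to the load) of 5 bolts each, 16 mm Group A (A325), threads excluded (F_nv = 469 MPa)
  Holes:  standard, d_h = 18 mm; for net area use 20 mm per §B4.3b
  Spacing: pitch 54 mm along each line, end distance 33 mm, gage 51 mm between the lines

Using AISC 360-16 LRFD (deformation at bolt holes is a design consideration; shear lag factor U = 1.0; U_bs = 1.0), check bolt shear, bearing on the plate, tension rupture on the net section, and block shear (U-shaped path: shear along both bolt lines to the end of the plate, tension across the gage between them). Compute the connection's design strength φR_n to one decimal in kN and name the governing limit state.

269.3 kN (net-section rupture governs)

Bolt shear: A_b = π(16)²/4 = 201.06 mm². φR_n = 0.75 × 469 × 201.06 × 10 × 1 = 707.2 kN.
Bearing (6 mm plate, F_u = 450 MPa): end bolts L_c = 33 − 18/2 = 24, R_n = min(1.2×24×6×450, 2.4×16×6×450) = 77.76 kN/bolt; interior L_c = 54 − 18 = 36, R_n = 103.68 kN/bolt. φR_n = 0.75 × (2×77.76 + 8×103.68) = 738.7 kN.
Tension rupture (net): A_n = (173 − 2×20)×6 = 798 mm² (U = 1.0, A_e = A_n). φR_n = 0.75 × 450 × 798 = 269.3 kN.
Block shear: shear path 2×[33+4×54] = 2×249 mm, A_gv = 2988, A_nv = 2×(249 − 4.5×20)×6 = 1908 mm²; tension across gage: (51 − 1×20)×6 = 186 mm². R_n = min(0.6×450×1908, 0.6×350×2988) + 1.0×450×186 = min(515.16, 627.48) + 83.7 = 598.86 kN. φR_n = 0.75 × 598.86 = 449.1 kN.
Governing: min(707.2, 738.7, 269.3, 449.1) = 269.3 kN → net-section rupture.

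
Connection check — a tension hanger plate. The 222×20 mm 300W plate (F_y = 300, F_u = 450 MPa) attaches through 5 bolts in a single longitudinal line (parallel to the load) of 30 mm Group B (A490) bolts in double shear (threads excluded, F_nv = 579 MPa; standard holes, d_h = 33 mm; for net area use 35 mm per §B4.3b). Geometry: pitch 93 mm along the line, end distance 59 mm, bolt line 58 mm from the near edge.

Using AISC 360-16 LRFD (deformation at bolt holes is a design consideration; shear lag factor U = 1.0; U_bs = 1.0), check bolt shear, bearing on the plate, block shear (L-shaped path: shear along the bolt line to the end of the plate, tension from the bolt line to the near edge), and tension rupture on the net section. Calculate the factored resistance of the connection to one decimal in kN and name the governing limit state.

Bolt shear: A_b = π(30)²/4 = 706.86 mm². φR_n = 0.75 × 579 × 706.86 × 5 × 2 = 3069.5 kN.
Bearing (20 mm plate, F_u = 450 MPa): end bolts L_c = 59 − 33/2 = 42.5, R_n = min(1.2×42.5×20×450, 2.4×30×20×450) = 459 kN/bolt; interior L_c = 93 − 33 = 60, R_n = 648 kN/bolt. φR_n = 0.75 × (1×459 + 4×648) = 2288.3 kN.
Block shear: shear path 1×[59+4×93] = 1×431 mm, A_gv = 8620, A_nv = 1×(431 − 4.5×35)×20 = 5470 mm²; tension to near edge: (58 − 0.5×35)×20 = 810 mm². R_n = min(0.6×450×5470, 0.6×300×8620) + 1.0×450×810 = min(1476.9, 1551.6) + 364.5 = 1841.4 kN. φR_n = 0.75 × 1841.4 = 1381.1 kN.
Tension rupture (net): A_n = (222 − 1×35)×20 = 3740 mm² (U = 1.0, A_e = A_n). φR_n = 0.75 × 450 × 3740 = 1262.3 kN.
Governing: min(3069.5, 2288.3, 1381.1, 1262.3) = 1262.3 kN → net-section rupture.

1262.3 kN (net-section rupture governs)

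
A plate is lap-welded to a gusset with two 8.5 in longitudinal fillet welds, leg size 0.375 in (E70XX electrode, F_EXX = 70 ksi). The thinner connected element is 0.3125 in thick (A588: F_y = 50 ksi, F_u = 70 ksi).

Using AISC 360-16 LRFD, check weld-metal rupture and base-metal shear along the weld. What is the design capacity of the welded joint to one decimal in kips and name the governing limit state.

Weld metal: throat = 0.707×0.375 = 0.26513 in, L = 2×8.5 = 17 in. φR_n = 0.75 × 0.6 × 70 × 0.26513 × 17 = 142.0 kips.
Base metal shear (0.3125 in plate): yield φR_n = 1.0×0.6×50×0.3125×17 = 159.4 kips; rupture φR_n = 0.75×0.6×70×0.3125×17 = 167.3 kips; take 159.4 kips (yield).
Governing: min(142.0, 159.4) = 142.0 kips → weld metal.

142.0 kips (weld metal governs)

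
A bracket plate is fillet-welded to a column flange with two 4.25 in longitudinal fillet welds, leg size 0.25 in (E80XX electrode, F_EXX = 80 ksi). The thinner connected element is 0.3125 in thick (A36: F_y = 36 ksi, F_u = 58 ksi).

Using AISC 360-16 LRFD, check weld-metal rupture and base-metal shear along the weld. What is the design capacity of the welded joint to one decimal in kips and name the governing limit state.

54.1 kips (weld metal governs)

Weld metal: throat = 0.707×0.25 = 0.17675 in, L = 2×4.25 = 8.5 in. φR_n = 0.75 × 0.6 × 80 × 0.17675 × 8.5 = 54.1 kips.
Base metal shear (0.3125 in plate): yield φR_n = 1.0×0.6×36×0.3125×8.5 = 57.4 kips; rupture φR_n = 0.75×0.6×58×0.3125×8.5 = 69.3 kips; take 57.4 kips (yield).
Governing: min(54.1, 57.4) = 54.1 kips → weld metal.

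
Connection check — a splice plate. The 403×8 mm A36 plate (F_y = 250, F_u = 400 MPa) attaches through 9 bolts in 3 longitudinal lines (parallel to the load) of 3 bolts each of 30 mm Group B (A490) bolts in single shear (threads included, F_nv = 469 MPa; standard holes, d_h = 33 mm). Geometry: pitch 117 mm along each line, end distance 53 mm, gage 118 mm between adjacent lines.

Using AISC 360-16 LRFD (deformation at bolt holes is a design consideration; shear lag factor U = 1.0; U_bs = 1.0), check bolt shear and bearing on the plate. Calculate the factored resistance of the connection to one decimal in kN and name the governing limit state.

Bolt shear: A_b = π(30)²/4 = 706.86 mm². φR_n = 0.75 × 469 × 706.86 × 9 × 1 = 2237.7 kN.
Bearing (8 mm plate, F_u = 400 MPa): end bolts L_c = 53 − 33/2 = 36.5, R_n = min(1.2×36.5×8×400, 2.4×30×8×400) = 140.16 kN/bolt; interior L_c = 117 − 33 = 84, R_n = 230.4 kN/bolt. φR_n = 0.75 × (3×140.16 + 6×230.4) = 1352.2 kN.
Governing: min(2237.7, 1352.2) = 1352.2 kN → bearing.

1352.2 kN (bearing governs)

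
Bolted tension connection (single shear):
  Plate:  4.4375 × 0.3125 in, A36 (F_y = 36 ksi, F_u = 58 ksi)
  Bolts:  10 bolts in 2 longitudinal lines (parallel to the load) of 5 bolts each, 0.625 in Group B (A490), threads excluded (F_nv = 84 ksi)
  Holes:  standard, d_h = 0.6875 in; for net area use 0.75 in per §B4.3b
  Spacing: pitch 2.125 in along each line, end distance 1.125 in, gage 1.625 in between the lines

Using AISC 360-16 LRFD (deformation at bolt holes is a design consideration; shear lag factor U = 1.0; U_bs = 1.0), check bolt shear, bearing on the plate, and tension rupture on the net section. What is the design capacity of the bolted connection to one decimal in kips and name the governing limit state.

39.9 kips (net-section rupture governs)

Bolt shear: A_b = π(0.625)²/4 = 0.3068 in². φR_n = 0.75 × 84 × 0.3068 × 10 × 1 = 193.3 kips.
Bearing (0.3125 in plate, F_u = 58 ksi): end bolts L_c = 1.125 − 0.6875/2 = 0.78125, R_n = min(1.2×0.78125×0.3125×58, 2.4×0.625×0.3125×58) = 16.992 kips/bolt; interior L_c = 2.125 − 0.6875 = 1.4375, R_n = 27.188 kips/bolt. φR_n = 0.75 × (2×16.992 + 8×27.188) = 188.6 kips.
Tension rupture (net): A_n = (4.4375 − 2×0.75)×0.3125 = 0.91797 in² (U = 1.0, A_e = A_n). φR_n = 0.75 × 58 × 0.91797 = 39.9 kips.
Governing: min(193.3, 188.6, 39.9) = 39.9 kips → net-section rupture.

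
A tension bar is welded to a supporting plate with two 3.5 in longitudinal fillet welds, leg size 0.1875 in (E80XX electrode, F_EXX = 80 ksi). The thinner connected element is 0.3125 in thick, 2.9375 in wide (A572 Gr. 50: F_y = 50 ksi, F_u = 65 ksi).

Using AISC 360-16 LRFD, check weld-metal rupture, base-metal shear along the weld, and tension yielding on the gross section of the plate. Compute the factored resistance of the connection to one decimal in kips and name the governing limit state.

33.4 kips (weld metal governs)

Weld metal: throat = 0.707×0.1875 = 0.13256 in, L = 2×3.5 = 7 in. φR_n = 0.75 × 0.6 × 80 × 0.13256 × 7 = 33.4 kips.
Base metal shear (0.3125 in plate): yield φR_n = 1.0×0.6×50×0.3125×7 = 65.6 kips; rupture φR_n = 0.75×0.6×65×0.3125×7 = 64.0 kips; take 64.0 kips (rupture).
Tension yield (gross): A_g = 2.9375×0.3125 = 0.91797 in². φR_n = 0.90 × 50 × 0.91797 = 41.3 kips.
Governing: min(33.4, 64.0, 41.3) = 33.4 kips → weld metal.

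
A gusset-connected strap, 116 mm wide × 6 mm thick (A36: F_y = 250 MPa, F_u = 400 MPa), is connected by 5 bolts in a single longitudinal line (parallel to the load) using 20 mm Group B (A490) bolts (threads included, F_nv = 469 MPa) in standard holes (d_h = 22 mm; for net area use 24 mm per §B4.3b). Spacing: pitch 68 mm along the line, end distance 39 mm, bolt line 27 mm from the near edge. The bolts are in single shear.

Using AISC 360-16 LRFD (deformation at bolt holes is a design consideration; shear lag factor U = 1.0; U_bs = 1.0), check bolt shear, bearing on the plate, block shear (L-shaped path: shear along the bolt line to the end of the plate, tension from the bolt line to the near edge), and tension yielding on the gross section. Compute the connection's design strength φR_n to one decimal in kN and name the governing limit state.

Bolt shear: A_b = π(20)²/4 = 314.16 mm². φR_n = 0.75 × 469 × 314.16 × 5 × 1 = 552.5 kN.
Bearing (6 mm plate, F_u = 400 MPa): end bolts L_c = 39 − 22/2 = 28, R_n = min(1.2×28×6×400, 2.4×20×6×400) = 80.64 kN/bolt; interior L_c = 68 − 22 = 46, R_n = 115.2 kN/bolt. φR_n = 0.75 × (1×80.64 + 4×115.2) = 406.1 kN.
Block shear: shear path 1×[39+4×68] = 1×311 mm, A_gv = 1866, A_nv = 1×(311 − 4.5×24)×6 = 1218 mm²; tension to near edge: (27 − 0.5×24)×6 = 90 mm². R_n = min(0.6×400×1218, 0.6×250×1866) + 1.0×400×90 = min(292.32, 279.9) + 36 = 315.9 kN. φR_n = 0.75 × 315.9 = 236.9 kN.
Tension yield (gross): A_g = 116×6 = 696 mm². φR_n = 0.90 × 250 × 696 = 156.6 kN.
Governing: min(552.5, 406.1, 236.9, 156.6) = 156.6 kN → gross-section yield.

156.6 kN (gross-section yield governs)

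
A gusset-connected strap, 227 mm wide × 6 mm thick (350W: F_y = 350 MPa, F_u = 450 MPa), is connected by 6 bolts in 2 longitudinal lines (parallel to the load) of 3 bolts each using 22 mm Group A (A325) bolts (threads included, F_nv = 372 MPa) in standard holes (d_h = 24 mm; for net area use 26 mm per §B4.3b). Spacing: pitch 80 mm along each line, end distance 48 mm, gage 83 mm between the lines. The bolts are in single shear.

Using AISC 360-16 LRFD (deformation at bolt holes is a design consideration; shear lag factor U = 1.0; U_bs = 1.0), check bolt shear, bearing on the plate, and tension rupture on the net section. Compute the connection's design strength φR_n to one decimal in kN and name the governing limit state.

Bolt shear: A_b = π(22)²/4 = 380.13 mm². φR_n = 0.75 × 372 × 380.13 × 6 × 1 = 636.3 kN.
Bearing (6 mm plate, F_u = 450 MPa): end bolts L_c = 48 − 24/2 = 36, R_n = min(1.2×36×6×450, 2.4×22×6×450) = 116.64 kN/bolt; interior L_c = 80 − 24 = 56, R_n = 142.56 kN/bolt. φR_n = 0.75 × (2×116.64 + 4×142.56) = 602.6 kN.
Tension rupture (net): A_n = (227 − 2×26)×6 = 1050 mm² (U = 1.0, A_e = A_n). φR_n = 0.75 × 450 × 1050 = 354.4 kN.
Governing: min(636.3, 602.6, 354.4) = 354.4 kN → net-section rupture.

354.4 kN (net-section rupture governs)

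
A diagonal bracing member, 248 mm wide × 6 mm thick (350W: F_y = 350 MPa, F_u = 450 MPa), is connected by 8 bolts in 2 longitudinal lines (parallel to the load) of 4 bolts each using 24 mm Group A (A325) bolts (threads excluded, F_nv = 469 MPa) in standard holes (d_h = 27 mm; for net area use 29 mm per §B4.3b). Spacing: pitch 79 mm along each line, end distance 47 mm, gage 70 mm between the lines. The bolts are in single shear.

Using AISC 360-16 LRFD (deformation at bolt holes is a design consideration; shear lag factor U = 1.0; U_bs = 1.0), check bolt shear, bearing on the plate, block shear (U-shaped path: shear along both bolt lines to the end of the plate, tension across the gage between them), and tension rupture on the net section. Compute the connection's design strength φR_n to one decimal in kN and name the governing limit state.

384.8 kN (net-section rupture governs)

Bolt shear: A_b = π(24)²/4 = 452.39 mm². φR_n = 0.75 × 469 × 452.39 × 8 × 1 = 1273.0 kN.
Bearing (6 mm plate, F_u = 450 MPa): end bolts L_c = 47 − 27/2 = 33.5, R_n = min(1.2×33.5×6×450, 2.4×24×6×450) = 108.54 kN/bolt; interior L_c = 79 − 27 = 52, R_n = 155.52 kN/bolt. φR_n = 0.75 × (2×108.54 + 6×155.52) = 862.7 kN.
Block shear: shear path 2×[47+3×79] = 2×284 mm, A_gv = 3408, A_nv = 2×(284 − 3.5×29)×6 = 2190 mm²; tension across gage: (70 − 1×29)×6 = 246 mm². R_n = min(0.6×450×2190, 0.6×350×3408) + 1.0×450×246 = min(591.3, 715.68) + 110.7 = 702 kN. φR_n = 0.75 × 702 = 526.5 kN.
Tension rupture (net): A_n = (248 − 2×29)×6 = 1140 mm² (U = 1.0, A_e = A_n). φR_n = 0.75 × 450 × 1140 = 384.8 kN.
Governing: min(1273.0, 862.7, 526.5, 384.8) = 384.8 kN → net-section rupture.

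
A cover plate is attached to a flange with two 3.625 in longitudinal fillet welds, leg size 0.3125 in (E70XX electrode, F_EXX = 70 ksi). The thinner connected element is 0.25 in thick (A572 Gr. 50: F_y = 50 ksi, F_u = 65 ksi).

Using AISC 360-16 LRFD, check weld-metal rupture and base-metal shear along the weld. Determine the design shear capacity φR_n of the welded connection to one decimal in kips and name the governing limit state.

50.5 kips (weld metal governs)

Weld metal: throat = 0.707×0.3125 = 0.22094 in, L = 2×3.625 = 7.25 in. φR_n = 0.75 × 0.6 × 70 × 0.22094 × 7.25 = 50.5 kips.
Base metal shear (0.25 in plate): yield φR_n = 1.0×0.6×50×0.25×7.25 = 54.4 kips; rupture φR_n = 0.75×0.6×65×0.25×7.25 = 53.0 kips; take 53.0 kips (rupture).
Governing: min(50.5, 53.0) = 50.5 kips → weld metal.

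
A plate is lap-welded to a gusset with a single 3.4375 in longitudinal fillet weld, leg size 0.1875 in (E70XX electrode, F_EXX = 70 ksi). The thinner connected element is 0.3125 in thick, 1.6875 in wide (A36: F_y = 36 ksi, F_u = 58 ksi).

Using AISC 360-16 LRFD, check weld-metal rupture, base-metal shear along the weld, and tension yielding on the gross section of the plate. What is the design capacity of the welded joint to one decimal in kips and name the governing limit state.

14.4 kips (weld metal governs)

Weld metal: throat = 0.707×0.1875 = 0.13256 in, L = 3.4375 in. φR_n = 0.75 × 0.6 × 70 × 0.13256 × 3.4375 = 14.4 kips.
Base metal shear (0.3125 in plate): yield φR_n = 1.0×0.6×36×0.3125×3.4375 = 23.2 kips; rupture φR_n = 0.75×0.6×58×0.3125×3.4375 = 28.0 kips; take 23.2 kips (yield).
Tension yield (gross): A_g = 1.6875×0.3125 = 0.52734 in². φR_n = 0.90 × 36 × 0.52734 = 17.1 kips.
Governing: min(14.4, 23.2, 17.1) = 14.4 kips → weld metal.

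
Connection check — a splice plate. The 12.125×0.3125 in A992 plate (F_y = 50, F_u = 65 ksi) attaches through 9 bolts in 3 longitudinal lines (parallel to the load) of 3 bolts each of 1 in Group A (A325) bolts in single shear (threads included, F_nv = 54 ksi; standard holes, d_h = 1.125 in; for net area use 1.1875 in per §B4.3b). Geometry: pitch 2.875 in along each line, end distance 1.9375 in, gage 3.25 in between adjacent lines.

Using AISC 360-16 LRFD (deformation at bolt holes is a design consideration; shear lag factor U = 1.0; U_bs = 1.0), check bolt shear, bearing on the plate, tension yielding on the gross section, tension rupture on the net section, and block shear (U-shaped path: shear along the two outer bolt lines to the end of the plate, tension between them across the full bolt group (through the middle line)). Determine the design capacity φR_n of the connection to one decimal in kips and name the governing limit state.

130.4 kips (net-section rupture governs)

Bolt shear: A_b = π(1)²/4 = 0.7854 in². φR_n = 0.75 × 54 × 0.7854 × 9 × 1 = 286.3 kips.
Bearing (0.3125 in plate, F_u = 65 ksi): end bolts L_c = 1.9375 − 1.125/2 = 1.375, R_n = min(1.2×1.375×0.3125×65, 2.4×1×0.3125×65) = 33.516 kips/bolt; interior L_c = 2.875 − 1.125 = 1.75, R_n = 42.656 kips/bolt. φR_n = 0.75 × (3×33.516 + 6×42.656) = 267.4 kips.
Tension yield (gross): A_g = 12.125×0.3125 = 3.7891 in². φR_n = 0.90 × 50 × 3.7891 = 170.5 kips.
Tension rupture (net): A_n = (12.125 − 3×1.1875)×0.3125 = 2.6758 in² (U = 1.0, A_e = A_n). φR_n = 0.75 × 65 × 2.6758 = 130.4 kips.
Block shear: shear path 2×[1.9375+2×2.875] = 2×7.6875 in, A_gv = 4.8047, A_nv = 2×(7.6875 − 2.5×1.1875)×0.3125 = 2.9492 in²; tension across gage: (6.5 − 2×1.1875)×0.3125 = 1.2891 in². R_n = min(0.6×65×2.9492, 0.6×50×4.8047) + 1.0×65×1.2891 = min(115.02, 144.14) + 83.792 = 198.81 kips. φR_n = 0.75 × 198.81 = 149.1 kips.
Governing: min(286.3, 267.4, 170.5, 130.4, 149.1) = 130.4 kips → net-section rupture.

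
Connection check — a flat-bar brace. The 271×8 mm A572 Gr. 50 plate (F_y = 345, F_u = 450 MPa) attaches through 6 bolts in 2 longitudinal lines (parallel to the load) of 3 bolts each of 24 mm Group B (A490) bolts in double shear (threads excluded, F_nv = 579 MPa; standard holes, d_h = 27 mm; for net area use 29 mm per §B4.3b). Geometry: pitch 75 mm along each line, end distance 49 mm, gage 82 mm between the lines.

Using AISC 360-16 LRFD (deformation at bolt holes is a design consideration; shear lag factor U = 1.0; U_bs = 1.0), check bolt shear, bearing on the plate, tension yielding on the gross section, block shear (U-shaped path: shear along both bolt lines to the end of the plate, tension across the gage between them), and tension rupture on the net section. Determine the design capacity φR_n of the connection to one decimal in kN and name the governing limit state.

553.0 kN (block shear governs)

Bolt shear: A_b = π(24)²/4 = 452.39 mm². φR_n = 0.75 × 579 × 452.39 × 6 × 2 = 2357.4 kN.
Bearing (8 mm plate, F_u = 450 MPa): end bolts L_c = 49 − 27/2 = 35.5, R_n = min(1.2×35.5×8×450, 2.4×24×8×450) = 153.36 kN/bolt; interior L_c = 75 − 27 = 48, R_n = 207.36 kN/bolt. φR_n = 0.75 × (2×153.36 + 4×207.36) = 852.1 kN.
Tension yield (gross): A_g = 271×8 = 2168 mm². φR_n = 0.90 × 345 × 2168 = 673.2 kN.
Block shear: shear path 2×[49+2×75] = 2×199 mm, A_gv = 3184, A_nv = 2×(199 − 2.5×29)×8 = 2024 mm²; tension across gage: (82 − 1×29)×8 = 424 mm². R_n = min(0.6×450×2024, 0.6×345×3184) + 1.0×450×424 = min(546.48, 659.09) + 190.8 = 737.28 kN. φR_n = 0.75 × 737.28 = 553.0 kN.
Tension rupture (net): A_n = (271 − 2×29)×8 = 1704 mm² (U = 1.0, A_e = A_n). φR_n = 0.75 × 450 × 1704 = 575.1 kN.
Governing: min(2357.4, 852.1, 673.2, 553.0, 575.1) = 553.0 kN → block shear.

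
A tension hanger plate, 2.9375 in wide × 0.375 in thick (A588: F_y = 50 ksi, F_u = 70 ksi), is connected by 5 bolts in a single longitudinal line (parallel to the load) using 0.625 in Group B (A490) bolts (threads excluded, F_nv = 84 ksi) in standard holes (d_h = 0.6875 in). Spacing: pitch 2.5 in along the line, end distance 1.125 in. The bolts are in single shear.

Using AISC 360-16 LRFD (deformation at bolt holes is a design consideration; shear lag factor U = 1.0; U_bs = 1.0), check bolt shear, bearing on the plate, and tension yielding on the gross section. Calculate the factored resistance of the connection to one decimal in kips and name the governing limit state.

Bolt shear: A_b = π(0.625)²/4 = 0.3068 in². φR_n = 0.75 × 84 × 0.3068 × 5 × 1 = 96.6 kips.
Bearing (0.375 in plate, F_u = 70 ksi): end bolts L_c = 1.125 − 0.6875/2 = 0.78125, R_n = min(1.2×0.78125×0.375×70, 2.4×0.625×0.375×70) = 24.609 kips/bolt; interior L_c = 2.5 − 0.6875 = 1.8125, R_n = 39.375 kips/bolt. φR_n = 0.75 × (1×24.609 + 4×39.375) = 136.6 kips.
Tension yield (gross): A_g = 2.9375×0.375 = 1.1016 in². φR_n = 0.90 × 50 × 1.1016 = 49.6 kips.
Governing: min(96.6, 136.6, 49.6) = 49.6 kips → gross-section yield.

49.6 kips (gross-section yield governs)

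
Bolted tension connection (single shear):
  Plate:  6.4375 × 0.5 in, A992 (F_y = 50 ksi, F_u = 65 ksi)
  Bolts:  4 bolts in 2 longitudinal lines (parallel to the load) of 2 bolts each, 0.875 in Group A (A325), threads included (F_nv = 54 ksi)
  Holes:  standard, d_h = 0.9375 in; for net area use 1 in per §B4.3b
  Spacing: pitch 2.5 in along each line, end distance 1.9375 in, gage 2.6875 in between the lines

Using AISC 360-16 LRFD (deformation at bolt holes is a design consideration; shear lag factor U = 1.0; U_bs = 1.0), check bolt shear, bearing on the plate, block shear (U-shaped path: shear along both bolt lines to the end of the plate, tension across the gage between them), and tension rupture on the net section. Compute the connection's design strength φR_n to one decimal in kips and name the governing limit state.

97.4 kips (bolt shear governs)

Bolt shear: A_b = π(0.875)²/4 = 0.60132 in². φR_n = 0.75 × 54 × 0.60132 × 4 × 1 = 97.4 kips.
Bearing (0.5 in plate, F_u = 65 ksi): end bolts L_c = 1.9375 − 0.9375/2 = 1.46875, R_n = min(1.2×1.46875×0.5×65, 2.4×0.875×0.5×65) = 57.281 kips/bolt; interior L_c = 2.5 − 0.9375 = 1.5625, R_n = 60.938 kips/bolt. φR_n = 0.75 × (2×57.281 + 2×60.938) = 177.3 kips.
Block shear: shear path 2×[1.9375+1×2.5] = 2×4.4375 in, A_gv = 4.4375, A_nv = 2×(4.4375 − 1.5×1)×0.5 = 2.9375 in²; tension across gage: (2.6875 − 1×1)×0.5 = 0.84375 in². R_n = min(0.6×65×2.9375, 0.6×50×4.4375) + 1.0×65×0.84375 = min(114.56, 133.13) + 54.844 = 169.4 kips. φR_n = 0.75 × 169.4 = 127.1 kips.
Tension rupture (net): A_n = (6.4375 − 2×1)×0.5 = 2.2188 in² (U = 1.0, A_e = A_n). φR_n = 0.75 × 65 × 2.2188 = 108.2 kips.
Governing: min(97.4, 177.3, 127.1, 108.2) = 97.4 kips → bolt shear.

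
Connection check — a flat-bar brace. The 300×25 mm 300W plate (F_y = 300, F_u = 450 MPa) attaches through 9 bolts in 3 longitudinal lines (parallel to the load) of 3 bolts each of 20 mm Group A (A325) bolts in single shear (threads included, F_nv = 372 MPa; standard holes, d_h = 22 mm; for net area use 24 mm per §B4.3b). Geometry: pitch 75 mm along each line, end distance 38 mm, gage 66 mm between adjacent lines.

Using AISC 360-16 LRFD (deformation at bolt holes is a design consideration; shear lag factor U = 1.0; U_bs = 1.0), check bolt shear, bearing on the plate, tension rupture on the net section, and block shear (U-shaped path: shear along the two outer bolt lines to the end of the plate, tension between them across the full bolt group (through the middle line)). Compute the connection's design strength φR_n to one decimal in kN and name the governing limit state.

788.9 kN (bolt shear governs)

Bolt shear: A_b = π(20)²/4 = 314.16 mm². φR_n = 0.75 × 372 × 314.16 × 9 × 1 = 788.9 kN.
Bearing (25 mm plate, F_u = 450 MPa): end bolts L_c = 38 − 22/2 = 27, R_n = min(1.2×27×25×450, 2.4×20×25×450) = 364.5 kN/bolt; interior L_c = 75 − 22 = 53, R_n = 540 kN/bolt. φR_n = 0.75 × (3×364.5 + 6×540) = 3250.1 kN.
Tension rupture (net): A_n = (300 − 3×24)×25 = 5700 mm² (U = 1.0, A_e = A_n). φR_n = 0.75 × 450 × 5700 = 1923.8 kN.
Block shear: shear path 2×[38+2×75] = 2×188 mm, A_gv = 9400, A_nv = 2×(188 − 2.5×24)×25 = 6400 mm²; tension across gage: (132 − 2×24)×25 = 2100 mm². R_n = min(0.6×450×6400, 0.6×300×9400) + 1.0×450×2100 = min(1728, 1692) + 945 = 2637 kN. φR_n = 0.75 × 2637 = 1977.8 kN.
Governing: min(788.9, 3250.1, 1923.8, 1977.8) = 788.9 kN → bolt shear.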